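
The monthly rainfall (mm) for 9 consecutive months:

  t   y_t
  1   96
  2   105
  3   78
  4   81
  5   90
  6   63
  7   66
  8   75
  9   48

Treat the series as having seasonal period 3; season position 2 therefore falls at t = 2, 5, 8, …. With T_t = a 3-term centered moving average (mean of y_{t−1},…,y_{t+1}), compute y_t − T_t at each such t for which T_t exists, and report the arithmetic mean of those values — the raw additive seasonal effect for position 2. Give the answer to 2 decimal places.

12.00

Season position 2 occurs at t = 2, 5, 8 (where T_t is defined).
t=2: T_2 = 93.0000; y_2 − T_2 = 105 − 93.0000 = 12.0000
t=5: T_5 = 78.0000; y_5 − T_5 = 90 − 78.0000 = 12.0000
t=8: T_8 = 63.0000; y_8 − T_8 = 75 − 63.0000 = 12.0000
Mean deviation: (12.0000 + 12.0000 + 12.0000) / 3 = 12.00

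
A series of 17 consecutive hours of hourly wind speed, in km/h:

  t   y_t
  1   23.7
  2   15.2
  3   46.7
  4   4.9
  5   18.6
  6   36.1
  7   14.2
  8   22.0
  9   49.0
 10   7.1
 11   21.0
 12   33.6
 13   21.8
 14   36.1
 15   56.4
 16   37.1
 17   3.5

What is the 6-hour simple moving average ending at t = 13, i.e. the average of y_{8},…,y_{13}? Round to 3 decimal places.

25.750

Sum of periods 8–13: 22.0 + 49.0 + 7.1 + 21.0 + 33.6 + 21.8 = 154.5
Divide by 6: 154.5 / 6 = 25.750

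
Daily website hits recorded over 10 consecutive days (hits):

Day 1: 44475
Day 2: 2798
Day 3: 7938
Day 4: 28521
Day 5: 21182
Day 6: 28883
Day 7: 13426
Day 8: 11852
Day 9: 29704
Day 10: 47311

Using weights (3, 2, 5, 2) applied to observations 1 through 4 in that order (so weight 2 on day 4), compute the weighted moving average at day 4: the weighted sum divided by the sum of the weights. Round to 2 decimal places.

Weighted sum: 3·44475 + 2·2798 + 5·7938 + 2·28521 = 133425 + 5596 + 39690 + 57042 = 235753
Weight total: 3 + 2 + 5 + 2 = 12
WMA = 235753 / 12 = 19646.08

19646.08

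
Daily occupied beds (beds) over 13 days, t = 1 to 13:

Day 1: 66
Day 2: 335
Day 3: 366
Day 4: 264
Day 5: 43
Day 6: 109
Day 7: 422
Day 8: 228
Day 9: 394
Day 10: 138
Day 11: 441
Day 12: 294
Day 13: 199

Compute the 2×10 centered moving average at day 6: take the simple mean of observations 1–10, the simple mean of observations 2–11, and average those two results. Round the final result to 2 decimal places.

Sum over 1–10: 66 + 335 + 366 + 264 + 43 + 109 + 422 + 228 + 394 + 138 = 2365
Sum over 2–11: 335 + 366 + 264 + 43 + 109 + 422 + 228 + 394 + 138 + 441 = 2740
CMA at t=6 = (2365 + 2740) / (2·10) = 5105 / 20 = 255.25

255.25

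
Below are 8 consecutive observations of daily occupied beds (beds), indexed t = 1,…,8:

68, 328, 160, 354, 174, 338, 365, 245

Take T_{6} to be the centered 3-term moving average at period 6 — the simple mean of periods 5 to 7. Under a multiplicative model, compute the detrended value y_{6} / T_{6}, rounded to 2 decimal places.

1.16

Trend T_6 = (174 + 338 + 365) / 3 = 877/3 = 292.3333
Ratio to trend: 338 / 292.3333 = 1.16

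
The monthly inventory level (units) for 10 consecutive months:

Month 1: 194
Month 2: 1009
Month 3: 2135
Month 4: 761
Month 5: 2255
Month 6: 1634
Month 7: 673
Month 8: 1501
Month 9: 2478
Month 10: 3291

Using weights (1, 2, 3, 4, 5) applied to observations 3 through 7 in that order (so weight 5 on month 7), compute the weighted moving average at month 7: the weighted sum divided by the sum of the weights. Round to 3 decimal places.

Weighted sum: 1·2135 + 2·761 + 3·2255 + 4·1634 + 5·673 = 2135 + 1522 + 6765 + 6536 + 3365 = 20323
Weight total: 1 + 2 + 3 + 4 + 5 = 15
WMA = 20323 / 15 = 1354.867

1354.867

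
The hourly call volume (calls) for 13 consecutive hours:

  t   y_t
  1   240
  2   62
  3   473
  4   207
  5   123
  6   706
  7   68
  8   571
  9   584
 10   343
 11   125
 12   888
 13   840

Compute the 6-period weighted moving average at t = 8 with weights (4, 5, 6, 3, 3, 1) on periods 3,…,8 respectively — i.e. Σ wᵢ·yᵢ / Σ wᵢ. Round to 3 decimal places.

298.091

Weighted sum: 4·473 + 5·207 + 6·123 + 3·706 + 3·68 + 1·571 = 1892 + 1035 + 738 + 2118 + 204 + 571 = 6558
Weight total: 4 + 5 + 6 + 3 + 3 + 1 = 22
WMA = 6558 / 22 = 298.091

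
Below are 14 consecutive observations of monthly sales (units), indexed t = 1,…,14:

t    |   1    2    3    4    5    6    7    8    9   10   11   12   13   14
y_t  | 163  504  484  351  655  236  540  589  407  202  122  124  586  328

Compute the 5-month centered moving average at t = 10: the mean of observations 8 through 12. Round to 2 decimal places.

Sum of periods 8–12: 589 + 407 + 202 + 122 + 124 = 1444
Divide by 5: 1444 / 5 = 288.80

288.80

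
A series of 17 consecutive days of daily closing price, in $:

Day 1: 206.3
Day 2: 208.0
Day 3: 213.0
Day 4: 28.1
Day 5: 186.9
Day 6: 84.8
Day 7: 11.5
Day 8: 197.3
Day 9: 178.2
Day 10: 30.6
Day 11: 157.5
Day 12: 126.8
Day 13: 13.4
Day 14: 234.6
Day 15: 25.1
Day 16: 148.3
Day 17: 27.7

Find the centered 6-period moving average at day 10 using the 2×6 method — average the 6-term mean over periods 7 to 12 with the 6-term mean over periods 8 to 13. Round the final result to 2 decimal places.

117.14

Sum over 7–12: 11.5 + 197.3 + 178.2 + 30.6 + 157.5 + 126.8 = 701.9
Sum over 8–13: 197.3 + 178.2 + 30.6 + 157.5 + 126.8 + 13.4 = 703.8
CMA at t=10 = (701.9 + 703.8) / (2·6) = 1405.7 / 12 = 117.14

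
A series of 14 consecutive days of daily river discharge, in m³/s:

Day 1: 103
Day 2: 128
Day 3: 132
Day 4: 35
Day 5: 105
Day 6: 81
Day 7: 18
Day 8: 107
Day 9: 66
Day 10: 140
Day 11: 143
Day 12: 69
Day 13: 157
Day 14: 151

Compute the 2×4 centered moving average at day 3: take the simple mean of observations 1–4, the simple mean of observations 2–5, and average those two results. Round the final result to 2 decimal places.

99.75

Sum over 1–4: 103 + 128 + 132 + 35 = 398
Sum over 2–5: 128 + 132 + 35 + 105 = 400
CMA at t=3 = (398 + 400) / (2·4) = 798 / 8 = 99.75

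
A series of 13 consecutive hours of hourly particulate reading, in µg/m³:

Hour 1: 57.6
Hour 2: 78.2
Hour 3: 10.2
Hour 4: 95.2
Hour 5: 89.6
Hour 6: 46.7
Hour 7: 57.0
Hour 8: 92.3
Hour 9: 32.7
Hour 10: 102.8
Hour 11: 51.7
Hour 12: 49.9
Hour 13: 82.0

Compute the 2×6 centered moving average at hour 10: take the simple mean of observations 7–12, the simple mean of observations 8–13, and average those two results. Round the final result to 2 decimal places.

Sum over 7–12: 57.0 + 92.3 + 32.7 + 102.8 + 51.7 + 49.9 = 386.4
Sum over 8–13: 92.3 + 32.7 + 102.8 + 51.7 + 49.9 + 82.0 = 411.4
CMA at t=10 = (386.4 + 411.4) / (2·6) = 797.8 / 12 = 66.48

66.48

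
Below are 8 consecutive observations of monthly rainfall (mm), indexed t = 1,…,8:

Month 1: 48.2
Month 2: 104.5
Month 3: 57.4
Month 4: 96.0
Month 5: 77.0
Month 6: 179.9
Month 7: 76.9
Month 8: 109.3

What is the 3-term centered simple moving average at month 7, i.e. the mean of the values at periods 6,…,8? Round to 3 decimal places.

122.033

Sum of periods 6–8: 179.9 + 76.9 + 109.3 = 366.1
Divide by 3: 366.1 / 3 = 122.033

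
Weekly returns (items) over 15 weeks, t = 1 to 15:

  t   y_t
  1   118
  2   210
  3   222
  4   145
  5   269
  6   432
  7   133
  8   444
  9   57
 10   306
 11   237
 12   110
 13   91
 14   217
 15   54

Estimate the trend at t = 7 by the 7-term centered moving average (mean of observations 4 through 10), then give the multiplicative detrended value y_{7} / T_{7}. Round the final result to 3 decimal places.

Trend T_7 = (145 + 269 + 432 + 133 + 444 + 57 + 306) / 7 = 1786/7 = 255.14286
Ratio to trend: 133 / 255.14286 = 0.521

0.521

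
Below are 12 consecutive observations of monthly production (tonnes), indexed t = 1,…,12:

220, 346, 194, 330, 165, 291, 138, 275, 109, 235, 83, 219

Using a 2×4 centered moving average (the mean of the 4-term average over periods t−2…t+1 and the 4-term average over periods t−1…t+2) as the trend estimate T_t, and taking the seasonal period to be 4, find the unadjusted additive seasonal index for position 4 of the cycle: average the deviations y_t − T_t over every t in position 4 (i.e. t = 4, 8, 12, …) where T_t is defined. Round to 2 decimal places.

Season position 4 occurs at t = 4, 8 (where T_t is defined).
t=4: T_4 = 251.8750; y_4 − T_4 = 330 − 251.8750 = 78.1250
t=8: T_8 = 196.2500; y_8 − T_8 = 275 − 196.2500 = 78.7500
Mean deviation: (78.1250 + 78.7500) / 2 = 78.44

78.44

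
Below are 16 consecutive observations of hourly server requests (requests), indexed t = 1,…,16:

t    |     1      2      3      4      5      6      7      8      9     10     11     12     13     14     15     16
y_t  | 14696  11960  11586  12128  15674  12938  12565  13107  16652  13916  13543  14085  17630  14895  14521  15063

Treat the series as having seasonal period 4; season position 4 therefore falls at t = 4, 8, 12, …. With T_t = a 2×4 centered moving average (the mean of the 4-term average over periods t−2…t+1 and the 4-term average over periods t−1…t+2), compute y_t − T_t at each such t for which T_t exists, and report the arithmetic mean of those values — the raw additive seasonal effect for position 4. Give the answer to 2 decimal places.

Season position 4 occurs at t = 4, 8, 12 (where T_t is defined).
t=4: T_4 = 12959.2500; y_4 − T_4 = 12128 − 12959.2500 = -831.2500
t=8: T_8 = 13937.7500; y_8 − T_8 = 13107 − 13937.7500 = -830.7500
t=12: T_12 = 14915.8750; y_12 − T_12 = 14085 − 14915.8750 = -830.8750
Mean deviation: (-831.2500 + -830.7500 + -830.8750) / 3 = -830.96

-830.96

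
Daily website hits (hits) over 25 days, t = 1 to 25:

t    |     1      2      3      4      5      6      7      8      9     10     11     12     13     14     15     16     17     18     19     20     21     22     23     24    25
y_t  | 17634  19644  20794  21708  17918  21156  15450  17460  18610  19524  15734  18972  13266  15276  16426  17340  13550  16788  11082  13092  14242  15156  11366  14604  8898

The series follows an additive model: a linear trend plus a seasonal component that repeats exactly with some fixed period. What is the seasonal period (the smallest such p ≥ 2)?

6

First differences y_{t+1} − y_t: 2010, 1150, 914, -3790, 3238, -5706, 2010, 1150, 914, -3790, 3238, -5706, 2010, 1150, …
The difference pattern repeats every 6 terms and not for any smaller step, so p = 6.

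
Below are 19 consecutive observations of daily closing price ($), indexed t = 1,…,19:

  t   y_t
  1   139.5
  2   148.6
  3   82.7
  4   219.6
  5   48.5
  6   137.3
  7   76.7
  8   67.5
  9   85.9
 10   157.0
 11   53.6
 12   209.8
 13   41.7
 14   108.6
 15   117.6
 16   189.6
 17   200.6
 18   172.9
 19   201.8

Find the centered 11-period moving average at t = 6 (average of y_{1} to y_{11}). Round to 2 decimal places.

Sum of periods 1–11: 139.5 + 148.6 + 82.7 + 219.6 + 48.5 + 137.3 + 76.7 + 67.5 + 85.9 + 157.0 + 53.6 = 1216.9
Divide by 11: 1216.9 / 11 = 110.63

110.63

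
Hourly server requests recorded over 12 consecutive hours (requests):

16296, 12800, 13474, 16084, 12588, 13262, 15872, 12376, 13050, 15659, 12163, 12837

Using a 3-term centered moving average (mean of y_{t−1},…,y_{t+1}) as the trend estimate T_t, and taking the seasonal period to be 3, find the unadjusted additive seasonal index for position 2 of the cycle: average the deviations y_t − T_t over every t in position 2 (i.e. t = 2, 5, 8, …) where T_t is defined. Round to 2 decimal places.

Season position 2 occurs at t = 2, 5, 8, 11 (where T_t is defined).
t=2: T_2 = 14190.0000; y_2 − T_2 = 12800 − 14190.0000 = -1390.0000
t=5: T_5 = 13978.0000; y_5 − T_5 = 12588 − 13978.0000 = -1390.0000
t=8: T_8 = 13766.0000; y_8 − T_8 = 12376 − 13766.0000 = -1390.0000
t=11: T_11 = 13553.0000; y_11 − T_11 = 12163 − 13553.0000 = -1390.0000
Mean deviation: (-1390.0000 + -1390.0000 + -1390.0000 + -1390.0000) / 4 = -1390.00

-1390.00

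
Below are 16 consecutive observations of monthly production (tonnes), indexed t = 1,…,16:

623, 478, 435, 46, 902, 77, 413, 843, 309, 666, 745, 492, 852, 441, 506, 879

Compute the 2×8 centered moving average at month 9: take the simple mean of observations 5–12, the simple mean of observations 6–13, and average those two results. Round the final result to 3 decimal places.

552.750

Sum over 5–12: 902 + 77 + 413 + 843 + 309 + 666 + 745 + 492 = 4447
Sum over 6–13: 77 + 413 + 843 + 309 + 666 + 745 + 492 + 852 = 4397
CMA at t=9 = (4447 + 4397) / (2·8) = 8844 / 16 = 552.750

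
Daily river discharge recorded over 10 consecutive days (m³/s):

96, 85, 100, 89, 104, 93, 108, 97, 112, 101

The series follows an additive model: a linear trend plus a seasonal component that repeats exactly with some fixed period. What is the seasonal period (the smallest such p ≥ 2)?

2

First differences y_{t+1} − y_t: -11, 15, -11, 15, -11, 15, …
The difference pattern repeats every 2 terms and not for any smaller step, so p = 2.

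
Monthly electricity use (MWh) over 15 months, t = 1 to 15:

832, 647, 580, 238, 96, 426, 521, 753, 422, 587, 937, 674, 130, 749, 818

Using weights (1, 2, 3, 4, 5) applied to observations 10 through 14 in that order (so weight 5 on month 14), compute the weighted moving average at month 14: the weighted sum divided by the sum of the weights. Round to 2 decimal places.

583.20

Weighted sum: 1·587 + 2·937 + 3·674 + 4·130 + 5·749 = 587 + 1874 + 2022 + 520 + 3745 = 8748
Weight total: 1 + 2 + 3 + 4 + 5 = 15
WMA = 8748 / 15 = 583.20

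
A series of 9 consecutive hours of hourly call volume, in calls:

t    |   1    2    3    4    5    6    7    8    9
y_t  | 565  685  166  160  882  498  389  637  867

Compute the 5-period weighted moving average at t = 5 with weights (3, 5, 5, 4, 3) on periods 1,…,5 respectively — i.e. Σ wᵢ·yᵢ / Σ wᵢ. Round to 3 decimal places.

Weighted sum: 3·565 + 5·685 + 5·166 + 4·160 + 3·882 = 1695 + 3425 + 830 + 640 + 2646 = 9236
Weight total: 3 + 5 + 5 + 4 + 3 = 20
WMA = 9236 / 20 = 461.800

461.800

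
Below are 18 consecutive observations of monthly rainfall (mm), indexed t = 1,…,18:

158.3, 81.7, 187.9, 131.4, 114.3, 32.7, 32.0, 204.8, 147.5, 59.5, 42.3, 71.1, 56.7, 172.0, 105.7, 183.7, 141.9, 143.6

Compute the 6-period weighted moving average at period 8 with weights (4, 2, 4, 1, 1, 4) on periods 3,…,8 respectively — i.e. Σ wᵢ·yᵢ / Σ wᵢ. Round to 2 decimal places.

Weighted sum: 4·187.9 + 2·131.4 + 4·114.3 + 1·32.7 + 1·32.0 + 4·204.8 = 751.6 + 262.8 + 457.2 + 32.7 + 32.0 + 819.2 = 2355.5
Weight total: 4 + 2 + 4 + 1 + 1 + 4 = 16
WMA = 2355.5 / 16 = 147.22

147.22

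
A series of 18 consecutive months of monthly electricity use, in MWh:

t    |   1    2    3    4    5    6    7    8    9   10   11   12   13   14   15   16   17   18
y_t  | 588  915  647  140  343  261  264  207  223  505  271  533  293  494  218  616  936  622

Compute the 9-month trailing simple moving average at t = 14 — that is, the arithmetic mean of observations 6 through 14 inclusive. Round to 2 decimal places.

339.00

Sum of periods 6–14: 261 + 264 + 207 + 223 + 505 + 271 + 533 + 293 + 494 = 3051
Divide by 9: 3051 / 9 = 339.00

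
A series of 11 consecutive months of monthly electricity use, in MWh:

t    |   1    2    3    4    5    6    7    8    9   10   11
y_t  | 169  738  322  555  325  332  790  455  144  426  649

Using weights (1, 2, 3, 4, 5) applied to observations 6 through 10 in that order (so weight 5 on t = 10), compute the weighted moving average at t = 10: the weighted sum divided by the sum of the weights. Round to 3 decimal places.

398.867

Weighted sum: 1·332 + 2·790 + 3·455 + 4·144 + 5·426 = 332 + 1580 + 1365 + 576 + 2130 = 5983
Weight total: 1 + 2 + 3 + 4 + 5 = 15
WMA = 5983 / 15 = 398.867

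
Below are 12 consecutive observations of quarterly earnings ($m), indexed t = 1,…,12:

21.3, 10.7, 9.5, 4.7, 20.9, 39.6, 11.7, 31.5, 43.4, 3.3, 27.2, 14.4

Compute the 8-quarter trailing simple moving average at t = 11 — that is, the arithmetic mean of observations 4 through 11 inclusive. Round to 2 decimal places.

22.79

Sum of periods 4–11: 4.7 + 20.9 + 39.6 + 11.7 + 31.5 + 43.4 + 3.3 + 27.2 = 182.3
Divide by 8: 182.3 / 8 = 22.79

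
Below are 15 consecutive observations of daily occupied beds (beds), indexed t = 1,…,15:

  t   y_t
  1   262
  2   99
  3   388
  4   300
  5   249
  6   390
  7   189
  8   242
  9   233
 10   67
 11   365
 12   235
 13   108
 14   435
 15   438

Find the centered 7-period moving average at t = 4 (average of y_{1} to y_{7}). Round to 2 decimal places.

Sum of periods 1–7: 262 + 99 + 388 + 300 + 249 + 390 + 189 = 1877
Divide by 7: 1877 / 7 = 268.14

268.14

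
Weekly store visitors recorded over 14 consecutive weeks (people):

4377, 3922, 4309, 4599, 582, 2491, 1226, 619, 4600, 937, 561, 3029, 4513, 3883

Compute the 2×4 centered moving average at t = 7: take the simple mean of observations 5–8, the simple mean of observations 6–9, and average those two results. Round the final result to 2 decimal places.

1731.75

Sum over 5–8: 582 + 2491 + 1226 + 619 = 4918
Sum over 6–9: 2491 + 1226 + 619 + 4600 = 8936
CMA at t=7 = (4918 + 8936) / (2·4) = 13854 / 8 = 1731.75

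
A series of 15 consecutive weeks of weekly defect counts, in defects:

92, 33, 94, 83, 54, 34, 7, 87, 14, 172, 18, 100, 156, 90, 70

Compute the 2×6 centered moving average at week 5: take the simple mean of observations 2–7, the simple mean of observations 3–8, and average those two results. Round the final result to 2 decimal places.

Sum over 2–7: 33 + 94 + 83 + 54 + 34 + 7 = 305
Sum over 3–8: 94 + 83 + 54 + 34 + 7 + 87 = 359
CMA at t=5 = (305 + 359) / (2·6) = 664 / 12 = 55.33

55.33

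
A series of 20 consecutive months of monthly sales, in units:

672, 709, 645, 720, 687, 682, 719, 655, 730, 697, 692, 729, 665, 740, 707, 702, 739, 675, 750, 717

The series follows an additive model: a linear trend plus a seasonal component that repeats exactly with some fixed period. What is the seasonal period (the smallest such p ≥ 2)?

First differences y_{t+1} − y_t: 37, -64, 75, -33, -5, 37, -64, 75, -33, -5, 37, -64, …
The difference pattern repeats every 5 terms and not for any smaller step, so p = 5.

5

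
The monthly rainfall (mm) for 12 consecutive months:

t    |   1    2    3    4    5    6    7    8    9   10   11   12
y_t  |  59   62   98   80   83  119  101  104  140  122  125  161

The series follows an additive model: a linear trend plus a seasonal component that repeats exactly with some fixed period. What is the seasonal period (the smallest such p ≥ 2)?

3

First differences y_{t+1} − y_t: 3, 36, -18, 3, 36, -18, 3, 36, …
The difference pattern repeats every 3 terms and not for any smaller step, so p = 3.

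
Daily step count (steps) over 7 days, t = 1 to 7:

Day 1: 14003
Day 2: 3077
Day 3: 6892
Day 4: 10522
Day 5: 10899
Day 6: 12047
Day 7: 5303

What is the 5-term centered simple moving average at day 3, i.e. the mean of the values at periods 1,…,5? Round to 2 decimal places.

Sum of periods 1–5: 14003 + 3077 + 6892 + 10522 + 10899 = 45393
Divide by 5: 45393 / 5 = 9078.60

9078.60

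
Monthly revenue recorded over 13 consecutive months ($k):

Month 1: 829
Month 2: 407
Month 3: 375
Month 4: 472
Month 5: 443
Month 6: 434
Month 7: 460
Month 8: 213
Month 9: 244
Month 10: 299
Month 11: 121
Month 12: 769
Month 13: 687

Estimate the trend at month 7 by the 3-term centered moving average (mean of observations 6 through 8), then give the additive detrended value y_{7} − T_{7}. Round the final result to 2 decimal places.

Trend T_7 = (434 + 460 + 213) / 3 = 1107/3 = 369.0000
Detrended value: 460 − 369.0000 = 91.00

91.00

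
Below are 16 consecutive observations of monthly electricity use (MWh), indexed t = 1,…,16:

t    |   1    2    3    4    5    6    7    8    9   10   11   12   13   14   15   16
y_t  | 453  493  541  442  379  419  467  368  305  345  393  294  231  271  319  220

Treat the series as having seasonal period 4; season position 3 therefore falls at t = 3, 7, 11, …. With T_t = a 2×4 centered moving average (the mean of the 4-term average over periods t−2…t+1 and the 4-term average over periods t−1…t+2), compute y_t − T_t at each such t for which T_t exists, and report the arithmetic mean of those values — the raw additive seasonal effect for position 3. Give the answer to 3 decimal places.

68.000

Season position 3 occurs at t = 3, 7, 11 (where T_t is defined).
t=3: T_3 = 473.00000; y_3 − T_3 = 541 − 473.00000 = 68.00000
t=7: T_7 = 399.00000; y_7 − T_7 = 467 − 399.00000 = 68.00000
t=11: T_11 = 325.00000; y_11 − T_11 = 393 − 325.00000 = 68.00000
Mean deviation: (68.00000 + 68.00000 + 68.00000) / 3 = 68.000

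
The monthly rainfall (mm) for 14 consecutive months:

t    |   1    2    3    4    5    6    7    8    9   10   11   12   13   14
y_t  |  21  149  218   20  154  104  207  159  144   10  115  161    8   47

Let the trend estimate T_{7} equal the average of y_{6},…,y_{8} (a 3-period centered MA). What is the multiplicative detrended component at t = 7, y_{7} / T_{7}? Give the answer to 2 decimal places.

Trend T_7 = (104 + 207 + 159) / 3 = 470/3 = 156.6667
Ratio to trend: 207 / 156.6667 = 1.32

1.32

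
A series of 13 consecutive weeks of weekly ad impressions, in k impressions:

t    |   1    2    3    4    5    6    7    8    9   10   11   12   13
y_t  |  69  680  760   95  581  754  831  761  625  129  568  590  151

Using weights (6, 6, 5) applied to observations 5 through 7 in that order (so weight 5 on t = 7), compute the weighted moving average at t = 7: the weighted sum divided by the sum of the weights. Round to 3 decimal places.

Weighted sum: 6·581 + 6·754 + 5·831 = 3486 + 4524 + 4155 = 12165
Weight total: 6 + 6 + 5 = 17
WMA = 12165 / 17 = 715.588

715.588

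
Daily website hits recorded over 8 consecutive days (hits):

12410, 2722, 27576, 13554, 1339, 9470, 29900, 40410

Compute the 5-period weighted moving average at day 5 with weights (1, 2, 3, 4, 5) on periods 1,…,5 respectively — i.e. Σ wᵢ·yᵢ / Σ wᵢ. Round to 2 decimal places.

Weighted sum: 1·12410 + 2·2722 + 3·27576 + 4·13554 + 5·1339 = 12410 + 5444 + 82728 + 54216 + 6695 = 161493
Weight total: 1 + 2 + 3 + 4 + 5 = 15
WMA = 161493 / 15 = 10766.20

10766.20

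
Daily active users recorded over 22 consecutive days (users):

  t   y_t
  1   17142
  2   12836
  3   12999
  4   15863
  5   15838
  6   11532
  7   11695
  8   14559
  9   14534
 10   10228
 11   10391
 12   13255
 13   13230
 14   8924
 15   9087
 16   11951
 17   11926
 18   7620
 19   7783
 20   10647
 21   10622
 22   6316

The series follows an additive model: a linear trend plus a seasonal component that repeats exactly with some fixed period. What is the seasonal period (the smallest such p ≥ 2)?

First differences y_{t+1} − y_t: -4306, 163, 2864, -25, -4306, 163, 2864, -25, -4306, 163, …
The difference pattern repeats every 4 terms and not for any smaller step, so p = 4.

4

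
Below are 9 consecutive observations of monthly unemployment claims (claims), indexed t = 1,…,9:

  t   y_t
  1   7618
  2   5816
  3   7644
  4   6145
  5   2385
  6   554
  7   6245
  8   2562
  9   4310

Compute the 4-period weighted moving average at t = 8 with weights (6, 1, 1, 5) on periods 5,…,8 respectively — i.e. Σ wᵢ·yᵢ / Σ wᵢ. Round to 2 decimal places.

Weighted sum: 6·2385 + 1·554 + 1·6245 + 5·2562 = 14310 + 554 + 6245 + 12810 = 33919
Weight total: 6 + 1 + 1 + 5 = 13
WMA = 33919 / 13 = 2609.15

2609.15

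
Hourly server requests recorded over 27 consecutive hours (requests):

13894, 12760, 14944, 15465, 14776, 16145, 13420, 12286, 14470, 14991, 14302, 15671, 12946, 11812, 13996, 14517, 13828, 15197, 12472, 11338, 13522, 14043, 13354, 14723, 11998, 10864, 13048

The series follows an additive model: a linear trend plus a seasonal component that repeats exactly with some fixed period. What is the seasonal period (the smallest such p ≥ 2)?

6

First differences y_{t+1} − y_t: -1134, 2184, 521, -689, 1369, -2725, -1134, 2184, 521, -689, 1369, -2725, -1134, 2184, …
The difference pattern repeats every 6 terms and not for any smaller step, so p = 6.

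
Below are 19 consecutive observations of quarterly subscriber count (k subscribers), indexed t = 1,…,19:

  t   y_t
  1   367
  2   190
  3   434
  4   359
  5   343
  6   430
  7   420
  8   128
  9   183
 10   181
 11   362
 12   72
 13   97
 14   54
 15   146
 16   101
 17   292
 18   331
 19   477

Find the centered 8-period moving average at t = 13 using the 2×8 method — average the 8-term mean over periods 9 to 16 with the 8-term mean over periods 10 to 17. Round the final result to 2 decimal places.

156.31

Sum over 9–16: 183 + 181 + 362 + 72 + 97 + 54 + 146 + 101 = 1196
Sum over 10–17: 181 + 362 + 72 + 97 + 54 + 146 + 101 + 292 = 1305
CMA at t=13 = (1196 + 1305) / (2·8) = 2501 / 16 = 156.31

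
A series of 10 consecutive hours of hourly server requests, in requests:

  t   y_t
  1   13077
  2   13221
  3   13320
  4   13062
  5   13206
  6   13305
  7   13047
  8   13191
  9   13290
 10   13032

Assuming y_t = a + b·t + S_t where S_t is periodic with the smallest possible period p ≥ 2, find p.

3

First differences y_{t+1} − y_t: 144, 99, -258, 144, 99, -258, 144, 99, …
The difference pattern repeats every 3 terms and not for any smaller step, so p = 3.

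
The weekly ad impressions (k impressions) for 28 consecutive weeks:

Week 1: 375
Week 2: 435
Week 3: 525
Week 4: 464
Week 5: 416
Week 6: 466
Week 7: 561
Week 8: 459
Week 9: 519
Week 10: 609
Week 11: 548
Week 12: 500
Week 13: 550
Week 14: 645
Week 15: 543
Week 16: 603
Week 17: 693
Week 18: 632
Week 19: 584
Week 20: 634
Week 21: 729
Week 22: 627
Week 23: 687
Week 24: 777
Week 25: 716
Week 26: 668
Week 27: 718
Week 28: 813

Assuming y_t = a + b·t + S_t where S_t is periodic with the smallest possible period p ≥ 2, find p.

7

First differences y_{t+1} − y_t: 60, 90, -61, -48, 50, 95, -102, 60, 90, -61, -48, 50, 95, -102, 60, 90, …
The difference pattern repeats every 7 terms and not for any smaller step, so p = 7.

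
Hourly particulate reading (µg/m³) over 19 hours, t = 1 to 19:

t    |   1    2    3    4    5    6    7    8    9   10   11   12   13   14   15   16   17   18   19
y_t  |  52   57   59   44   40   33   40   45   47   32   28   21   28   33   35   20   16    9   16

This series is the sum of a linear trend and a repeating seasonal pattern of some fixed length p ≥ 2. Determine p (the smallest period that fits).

First differences y_{t+1} − y_t: 5, 2, -15, -4, -7, 7, 5, 2, -15, -4, -7, 7, 5, 2, …
The difference pattern repeats every 6 terms and not for any smaller step, so p = 6.

6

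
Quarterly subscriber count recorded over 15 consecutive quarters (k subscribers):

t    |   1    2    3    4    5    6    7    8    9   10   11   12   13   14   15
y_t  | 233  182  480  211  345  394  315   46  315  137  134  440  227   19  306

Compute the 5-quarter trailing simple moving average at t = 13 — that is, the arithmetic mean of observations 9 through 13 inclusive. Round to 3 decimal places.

250.600

Sum of periods 9–13: 315 + 137 + 134 + 440 + 227 = 1253
Divide by 5: 1253 / 5 = 250.600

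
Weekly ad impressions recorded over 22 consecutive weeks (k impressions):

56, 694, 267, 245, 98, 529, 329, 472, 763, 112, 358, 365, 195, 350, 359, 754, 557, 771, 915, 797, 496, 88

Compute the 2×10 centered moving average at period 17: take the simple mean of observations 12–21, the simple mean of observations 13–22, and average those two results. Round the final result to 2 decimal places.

Sum over 12–21: 365 + 195 + 350 + 359 + 754 + 557 + 771 + 915 + 797 + 496 = 5559
Sum over 13–22: 195 + 350 + 359 + 754 + 557 + 771 + 915 + 797 + 496 + 88 = 5282
CMA at t=17 = (5559 + 5282) / (2·10) = 10841 / 20 = 542.05

542.05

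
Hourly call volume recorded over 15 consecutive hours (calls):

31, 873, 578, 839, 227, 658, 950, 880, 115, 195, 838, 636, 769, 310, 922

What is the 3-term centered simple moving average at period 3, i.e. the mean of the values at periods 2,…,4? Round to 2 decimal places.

763.33

Sum of periods 2–4: 873 + 578 + 839 = 2290
Divide by 3: 2290 / 3 = 763.33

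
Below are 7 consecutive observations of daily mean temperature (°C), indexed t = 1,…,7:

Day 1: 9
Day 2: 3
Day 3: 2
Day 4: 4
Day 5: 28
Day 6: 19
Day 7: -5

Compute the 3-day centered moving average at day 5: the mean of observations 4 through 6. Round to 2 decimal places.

17.00

Sum of periods 4–6: 4 + 28 + 19 = 51
Divide by 3: 51 / 3 = 17.00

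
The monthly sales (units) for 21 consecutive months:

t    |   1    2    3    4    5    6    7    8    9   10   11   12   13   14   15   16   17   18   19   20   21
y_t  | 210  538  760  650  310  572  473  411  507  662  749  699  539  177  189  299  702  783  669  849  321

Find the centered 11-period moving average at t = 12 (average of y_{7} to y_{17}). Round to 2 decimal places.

491.55

Sum of periods 7–17: 473 + 411 + 507 + 662 + 749 + 699 + 539 + 177 + 189 + 299 + 702 = 5407
Divide by 11: 5407 / 11 = 491.55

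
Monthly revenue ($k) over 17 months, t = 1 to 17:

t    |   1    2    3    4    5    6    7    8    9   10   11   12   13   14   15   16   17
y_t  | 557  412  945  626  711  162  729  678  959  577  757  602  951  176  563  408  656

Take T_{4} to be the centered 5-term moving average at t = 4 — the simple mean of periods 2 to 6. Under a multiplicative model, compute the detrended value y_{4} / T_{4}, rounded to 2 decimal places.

1.10

Trend T_4 = (412 + 945 + 626 + 711 + 162) / 5 = 2856/5 = 571.2000
Ratio to trend: 626 / 571.2000 = 1.10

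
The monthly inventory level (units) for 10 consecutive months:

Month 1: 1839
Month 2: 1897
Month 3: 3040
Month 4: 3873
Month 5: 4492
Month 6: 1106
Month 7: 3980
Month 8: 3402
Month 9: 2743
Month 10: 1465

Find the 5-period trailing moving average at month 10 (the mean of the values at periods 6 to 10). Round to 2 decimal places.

Sum of periods 6–10: 1106 + 3980 + 3402 + 2743 + 1465 = 12696
Divide by 5: 12696 / 5 = 2539.20

2539.20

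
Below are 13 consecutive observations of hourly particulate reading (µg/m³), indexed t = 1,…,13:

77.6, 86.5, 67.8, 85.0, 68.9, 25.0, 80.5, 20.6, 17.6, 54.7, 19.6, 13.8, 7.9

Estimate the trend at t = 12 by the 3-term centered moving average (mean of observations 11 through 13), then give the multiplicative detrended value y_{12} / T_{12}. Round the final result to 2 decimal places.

1.00

Trend T_12 = (19.6 + 13.8 + 7.9) / 3 = 41.3/3 = 13.7667
Ratio to trend: 13.8 / 13.7667 = 1.00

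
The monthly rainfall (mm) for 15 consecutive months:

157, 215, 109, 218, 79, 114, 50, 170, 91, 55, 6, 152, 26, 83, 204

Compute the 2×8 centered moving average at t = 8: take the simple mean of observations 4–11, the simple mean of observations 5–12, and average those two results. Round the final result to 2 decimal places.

Sum over 4–11: 218 + 79 + 114 + 50 + 170 + 91 + 55 + 6 = 783
Sum over 5–12: 79 + 114 + 50 + 170 + 91 + 55 + 6 + 152 = 717
CMA at t=8 = (783 + 717) / (2·8) = 1500 / 16 = 93.75

93.75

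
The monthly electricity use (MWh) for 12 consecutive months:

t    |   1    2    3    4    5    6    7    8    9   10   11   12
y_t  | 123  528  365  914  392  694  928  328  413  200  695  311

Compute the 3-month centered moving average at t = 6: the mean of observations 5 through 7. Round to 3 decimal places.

671.333

Sum of periods 5–7: 392 + 694 + 928 = 2014
Divide by 3: 2014 / 3 = 671.333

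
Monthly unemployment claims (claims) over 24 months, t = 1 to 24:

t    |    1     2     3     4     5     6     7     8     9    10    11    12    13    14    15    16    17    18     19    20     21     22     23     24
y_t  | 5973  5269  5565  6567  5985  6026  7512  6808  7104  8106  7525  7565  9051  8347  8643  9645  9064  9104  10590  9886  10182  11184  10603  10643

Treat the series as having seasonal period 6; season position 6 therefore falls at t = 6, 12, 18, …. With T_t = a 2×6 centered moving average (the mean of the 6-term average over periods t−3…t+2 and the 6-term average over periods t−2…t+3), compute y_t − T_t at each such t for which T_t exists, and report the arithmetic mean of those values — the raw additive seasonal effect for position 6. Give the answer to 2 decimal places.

Season position 6 occurs at t = 6, 12, 18 (where T_t is defined).
t=6: T_6 = 6538.7500; y_6 − T_6 = 6026 − 6538.7500 = -512.7500
t=12: T_12 = 8077.9167; y_12 − T_12 = 7565 − 8077.9167 = -512.9167
t=18: T_18 = 9616.9167; y_18 − T_18 = 9104 − 9616.9167 = -512.9167
Mean deviation: (-512.7500 + -512.9167 + -512.9167) / 3 = -512.86

-512.86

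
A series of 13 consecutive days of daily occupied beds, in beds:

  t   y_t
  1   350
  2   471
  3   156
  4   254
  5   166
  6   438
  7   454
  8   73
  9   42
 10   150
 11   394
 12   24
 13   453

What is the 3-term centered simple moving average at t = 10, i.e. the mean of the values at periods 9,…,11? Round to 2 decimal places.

Sum of periods 9–11: 42 + 150 + 394 = 586
Divide by 3: 586 / 3 = 195.33

195.33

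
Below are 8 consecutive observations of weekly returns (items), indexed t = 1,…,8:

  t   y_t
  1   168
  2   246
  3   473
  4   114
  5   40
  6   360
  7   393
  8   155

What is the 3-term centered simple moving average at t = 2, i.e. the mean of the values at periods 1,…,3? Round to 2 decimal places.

Sum of periods 1–3: 168 + 246 + 473 = 887
Divide by 3: 887 / 3 = 295.67

295.67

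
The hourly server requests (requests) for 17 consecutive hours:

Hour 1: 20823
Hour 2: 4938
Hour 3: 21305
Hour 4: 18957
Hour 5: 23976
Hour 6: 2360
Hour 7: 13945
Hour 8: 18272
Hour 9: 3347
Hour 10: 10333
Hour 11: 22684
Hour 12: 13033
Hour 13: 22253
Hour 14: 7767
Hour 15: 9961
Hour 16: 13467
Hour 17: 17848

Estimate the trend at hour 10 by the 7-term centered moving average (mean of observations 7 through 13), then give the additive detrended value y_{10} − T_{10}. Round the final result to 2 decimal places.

Trend T_10 = (13945 + 18272 + 3347 + 10333 + 22684 + 13033 + 22253) / 7 = 103867/7 = 14838.1429
Detrended value: 10333 − 14838.1429 = -4505.14

-4505.14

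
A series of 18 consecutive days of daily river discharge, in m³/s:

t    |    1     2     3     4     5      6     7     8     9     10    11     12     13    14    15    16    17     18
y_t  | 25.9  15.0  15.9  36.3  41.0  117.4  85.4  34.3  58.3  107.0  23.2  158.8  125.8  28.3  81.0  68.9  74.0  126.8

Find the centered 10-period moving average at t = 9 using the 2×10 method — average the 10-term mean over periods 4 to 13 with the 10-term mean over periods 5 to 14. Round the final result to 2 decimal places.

Sum over 4–13: 36.3 + 41.0 + 117.4 + 85.4 + 34.3 + 58.3 + 107.0 + 23.2 + 158.8 + 125.8 = 787.5
Sum over 5–14: 41.0 + 117.4 + 85.4 + 34.3 + 58.3 + 107.0 + 23.2 + 158.8 + 125.8 + 28.3 = 779.5
CMA at t=9 = (787.5 + 779.5) / (2·10) = 1567.0 / 20 = 78.35

78.35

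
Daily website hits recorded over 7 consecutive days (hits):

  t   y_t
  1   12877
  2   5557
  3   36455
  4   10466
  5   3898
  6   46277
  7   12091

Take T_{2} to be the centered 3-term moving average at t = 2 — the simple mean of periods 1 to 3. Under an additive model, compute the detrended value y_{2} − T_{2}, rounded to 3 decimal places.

Trend T_2 = (12877 + 5557 + 36455) / 3 = 54889/3 = 18296.33333
Detrended value: 5557 − 18296.33333 = -12739.333

-12739.333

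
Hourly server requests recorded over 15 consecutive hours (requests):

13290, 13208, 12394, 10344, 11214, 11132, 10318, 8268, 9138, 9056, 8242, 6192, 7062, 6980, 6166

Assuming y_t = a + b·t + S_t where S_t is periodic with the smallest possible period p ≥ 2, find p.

4

First differences y_{t+1} − y_t: -82, -814, -2050, 870, -82, -814, -2050, 870, -82, -814, …
The difference pattern repeats every 4 terms and not for any smaller step, so p = 4.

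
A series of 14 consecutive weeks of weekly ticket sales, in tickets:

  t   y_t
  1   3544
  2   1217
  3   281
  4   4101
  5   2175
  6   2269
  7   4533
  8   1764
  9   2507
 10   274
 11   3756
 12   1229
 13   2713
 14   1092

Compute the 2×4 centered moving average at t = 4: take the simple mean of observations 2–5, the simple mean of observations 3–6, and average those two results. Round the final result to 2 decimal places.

Sum over 2–5: 1217 + 281 + 4101 + 2175 = 7774
Sum over 3–6: 281 + 4101 + 2175 + 2269 = 8826
CMA at t=4 = (7774 + 8826) / (2·4) = 16600 / 8 = 2075.00

2075.00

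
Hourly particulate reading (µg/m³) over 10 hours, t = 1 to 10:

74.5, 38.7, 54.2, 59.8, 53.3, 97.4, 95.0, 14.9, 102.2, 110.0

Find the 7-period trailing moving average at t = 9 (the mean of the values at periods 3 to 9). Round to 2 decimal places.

68.11

Sum of periods 3–9: 54.2 + 59.8 + 53.3 + 97.4 + 95.0 + 14.9 + 102.2 = 476.8
Divide by 7: 476.8 / 7 = 68.11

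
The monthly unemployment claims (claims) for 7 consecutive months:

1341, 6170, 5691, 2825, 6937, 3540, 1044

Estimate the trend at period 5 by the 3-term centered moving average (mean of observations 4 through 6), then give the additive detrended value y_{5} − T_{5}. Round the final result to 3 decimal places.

2503.000

Trend T_5 = (2825 + 6937 + 3540) / 3 = 13302/3 = 4434.00000
Detrended value: 6937 − 4434.00000 = 2503.000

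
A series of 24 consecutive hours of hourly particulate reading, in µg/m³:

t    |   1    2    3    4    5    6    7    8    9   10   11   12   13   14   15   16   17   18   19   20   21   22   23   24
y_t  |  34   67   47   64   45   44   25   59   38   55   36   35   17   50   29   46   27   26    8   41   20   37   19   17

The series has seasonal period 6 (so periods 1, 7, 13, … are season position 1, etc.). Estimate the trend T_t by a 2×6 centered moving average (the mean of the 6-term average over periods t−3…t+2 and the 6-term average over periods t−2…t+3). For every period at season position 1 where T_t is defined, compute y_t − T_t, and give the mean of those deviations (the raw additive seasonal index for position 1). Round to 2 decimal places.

Season position 1 occurs at t = 7, 13, 19 (where T_t is defined).
t=7: T_7 = 45.0833; y_7 − T_7 = 25 − 45.0833 = -20.0833
t=13: T_13 = 36.2500; y_13 − T_13 = 17 − 36.2500 = -19.2500
t=19: T_19 = 27.2500; y_19 − T_19 = 8 − 27.2500 = -19.2500
Mean deviation: (-20.0833 + -19.2500 + -19.2500) / 3 = -19.53

-19.53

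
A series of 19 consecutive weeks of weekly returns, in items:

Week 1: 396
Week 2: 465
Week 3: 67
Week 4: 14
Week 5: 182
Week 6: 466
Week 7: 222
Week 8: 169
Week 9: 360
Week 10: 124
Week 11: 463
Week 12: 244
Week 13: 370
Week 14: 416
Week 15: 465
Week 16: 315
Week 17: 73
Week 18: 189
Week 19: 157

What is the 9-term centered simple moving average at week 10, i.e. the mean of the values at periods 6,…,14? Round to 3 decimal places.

Sum of periods 6–14: 466 + 222 + 169 + 360 + 124 + 463 + 244 + 370 + 416 = 2834
Divide by 9: 2834 / 9 = 314.889

314.889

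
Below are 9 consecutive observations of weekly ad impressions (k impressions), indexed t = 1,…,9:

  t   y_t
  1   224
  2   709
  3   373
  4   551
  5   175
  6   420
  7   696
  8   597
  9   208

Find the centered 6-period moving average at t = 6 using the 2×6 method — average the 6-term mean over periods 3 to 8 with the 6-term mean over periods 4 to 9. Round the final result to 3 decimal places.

454.917

Sum over 3–8: 373 + 551 + 175 + 420 + 696 + 597 = 2812
Sum over 4–9: 551 + 175 + 420 + 696 + 597 + 208 = 2647
CMA at t=6 = (2812 + 2647) / (2·6) = 5459 / 12 = 454.917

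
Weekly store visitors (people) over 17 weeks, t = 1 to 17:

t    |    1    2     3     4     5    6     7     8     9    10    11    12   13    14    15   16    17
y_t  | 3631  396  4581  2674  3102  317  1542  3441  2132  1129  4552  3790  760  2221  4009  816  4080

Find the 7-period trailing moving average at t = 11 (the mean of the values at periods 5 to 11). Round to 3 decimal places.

2316.429

Sum of periods 5–11: 3102 + 317 + 1542 + 3441 + 2132 + 1129 + 4552 = 16215
Divide by 7: 16215 / 7 = 2316.429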